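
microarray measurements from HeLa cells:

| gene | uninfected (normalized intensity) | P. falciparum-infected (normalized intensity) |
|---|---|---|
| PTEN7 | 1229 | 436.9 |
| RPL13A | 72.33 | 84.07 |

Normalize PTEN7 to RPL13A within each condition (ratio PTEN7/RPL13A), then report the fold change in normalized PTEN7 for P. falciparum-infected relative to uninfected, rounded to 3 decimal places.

0.306

PTEN7/RPL13A (uninfected) = 1229 / 72.33 = 16.992
PTEN7/RPL13A (P. falciparum-infected) = 436.9 / 84.07 = 5.1969
Fold change = 5.1969 / 16.992 = 0.3058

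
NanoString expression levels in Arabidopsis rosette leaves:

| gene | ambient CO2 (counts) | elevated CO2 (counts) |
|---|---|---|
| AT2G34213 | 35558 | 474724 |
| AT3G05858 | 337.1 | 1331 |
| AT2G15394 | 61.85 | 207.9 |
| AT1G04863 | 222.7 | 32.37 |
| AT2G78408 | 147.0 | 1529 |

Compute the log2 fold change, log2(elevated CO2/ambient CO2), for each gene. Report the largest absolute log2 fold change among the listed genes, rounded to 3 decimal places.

3.739

log2(474724/35558) = 3.739  (AT2G34213)
log2(1331/337.1) = 1.981  (AT3G05858)
log2(207.9/61.85) = 1.749  (AT2G15394)
log2(32.37/222.7) = -2.782  (AT1G04863)
log2(1529/147.0) = 3.379  (AT2G78408)
The largest magnitude belongs to AT2G34213.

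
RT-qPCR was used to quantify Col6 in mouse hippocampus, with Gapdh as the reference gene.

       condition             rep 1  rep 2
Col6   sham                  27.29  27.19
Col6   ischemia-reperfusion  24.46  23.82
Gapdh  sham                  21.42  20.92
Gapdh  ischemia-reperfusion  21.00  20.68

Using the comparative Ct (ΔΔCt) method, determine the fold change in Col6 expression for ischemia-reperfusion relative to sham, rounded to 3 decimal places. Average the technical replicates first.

Mean Ct: Col6 sham 27.240; Col6 ischemia-reperfusion 24.140; Gapdh sham 21.170; Gapdh ischemia-reperfusion 20.840
ΔCt(sham) = 27.240 − 21.170 = 6.070
ΔCt(ischemia-reperfusion) = 24.140 − 20.840 = 3.300
ΔΔCt = 3.300 − 6.070 = -2.770
Fold change = 2^(−(-2.770)) = 2^2.770 = 6.8211

6.821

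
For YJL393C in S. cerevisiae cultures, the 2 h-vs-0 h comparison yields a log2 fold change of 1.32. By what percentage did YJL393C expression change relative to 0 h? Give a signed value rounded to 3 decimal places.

149.666%

Fold change = 2^(1.32) = 2.4967
Percent change = (FC − 1) × 100% = (2.4967 − 1) × 100 = 149.666%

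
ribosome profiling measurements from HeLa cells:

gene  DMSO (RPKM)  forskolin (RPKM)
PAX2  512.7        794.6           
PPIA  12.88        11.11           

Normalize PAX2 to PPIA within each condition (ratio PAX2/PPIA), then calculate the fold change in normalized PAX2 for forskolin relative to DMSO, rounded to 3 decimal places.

PAX2/PPIA (DMSO) = 512.7 / 12.88 = 39.806
PAX2/PPIA (forskolin) = 794.6 / 11.11 = 71.521
Fold change = 71.521 / 39.806 = 1.7967

1.797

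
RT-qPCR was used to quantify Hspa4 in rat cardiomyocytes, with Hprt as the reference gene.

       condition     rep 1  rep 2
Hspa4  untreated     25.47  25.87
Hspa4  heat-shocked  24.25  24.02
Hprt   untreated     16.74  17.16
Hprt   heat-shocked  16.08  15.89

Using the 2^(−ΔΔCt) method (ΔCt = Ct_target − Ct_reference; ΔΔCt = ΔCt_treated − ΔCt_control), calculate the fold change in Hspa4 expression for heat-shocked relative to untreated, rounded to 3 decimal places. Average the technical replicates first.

Mean Ct: Hspa4 untreated 25.670; Hspa4 heat-shocked 24.135; Hprt untreated 16.950; Hprt heat-shocked 15.985
ΔCt(untreated) = 25.670 − 16.950 = 8.720
ΔCt(heat-shocked) = 24.135 − 15.985 = 8.150
ΔΔCt = 8.150 − 8.720 = -0.570
Fold change = 2^(−(-0.570)) = 2^0.570 = 1.4845

1.485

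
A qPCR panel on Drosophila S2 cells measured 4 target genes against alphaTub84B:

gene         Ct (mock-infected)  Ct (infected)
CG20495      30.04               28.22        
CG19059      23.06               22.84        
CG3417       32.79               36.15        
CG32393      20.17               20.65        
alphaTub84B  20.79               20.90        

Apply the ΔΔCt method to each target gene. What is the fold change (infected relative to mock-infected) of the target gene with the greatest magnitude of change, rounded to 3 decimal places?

CG20495: ΔΔCt = (28.22−20.90) − (30.04−20.79) = 7.32 − 9.25 = -1.93; fold change = 2^1.93 = 3.811
CG19059: ΔΔCt = (22.84−20.90) − (23.06−20.79) = 1.94 − 2.27 = -0.33; fold change = 2^0.33 = 1.257
CG3417: ΔΔCt = (36.15−20.90) − (32.79−20.79) = 15.25 − 12.00 = 3.25; fold change = 2^-3.25 = 0.105
CG32393: ΔΔCt = (20.65−20.90) − (20.17−20.79) = -0.25 − (-0.62) = 0.37; fold change = 2^-0.37 = 0.774
CG3417 has the largest |ΔΔCt| = 3.25.

0.105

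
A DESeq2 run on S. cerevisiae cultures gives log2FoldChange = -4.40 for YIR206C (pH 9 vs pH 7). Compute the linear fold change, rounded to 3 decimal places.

Fold change = 2^(-4.40) = 0.0474
That is, YIR206C drops to 4.7% of the pH 7 level.

0.047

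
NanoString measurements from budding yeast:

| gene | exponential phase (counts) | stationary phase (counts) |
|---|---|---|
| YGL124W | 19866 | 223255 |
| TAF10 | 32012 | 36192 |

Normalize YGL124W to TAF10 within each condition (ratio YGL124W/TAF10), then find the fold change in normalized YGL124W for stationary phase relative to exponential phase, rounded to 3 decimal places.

YGL124W/TAF10 (exponential phase) = 19866 / 32012 = 0.62058
YGL124W/TAF10 (stationary phase) = 223255 / 36192 = 6.1686
Fold change = 6.1686 / 0.62058 = 9.9401

9.940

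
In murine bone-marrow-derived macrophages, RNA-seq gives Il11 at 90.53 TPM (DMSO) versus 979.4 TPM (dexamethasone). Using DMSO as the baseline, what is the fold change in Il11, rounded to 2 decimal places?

Fold change = 979.4 / 90.53 = 10.819
Il11 is upregulated.

10.82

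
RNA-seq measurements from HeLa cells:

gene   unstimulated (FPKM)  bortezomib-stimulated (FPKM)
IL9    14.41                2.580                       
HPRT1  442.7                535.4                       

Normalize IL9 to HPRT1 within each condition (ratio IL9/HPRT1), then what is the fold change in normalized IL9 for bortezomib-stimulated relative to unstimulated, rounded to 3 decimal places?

0.148

IL9/HPRT1 (unstimulated) = 14.41 / 442.7 = 0.03255
IL9/HPRT1 (bortezomib-stimulated) = 2.580 / 535.4 = 0.0048188
Fold change = 0.0048188 / 0.03255 = 0.1480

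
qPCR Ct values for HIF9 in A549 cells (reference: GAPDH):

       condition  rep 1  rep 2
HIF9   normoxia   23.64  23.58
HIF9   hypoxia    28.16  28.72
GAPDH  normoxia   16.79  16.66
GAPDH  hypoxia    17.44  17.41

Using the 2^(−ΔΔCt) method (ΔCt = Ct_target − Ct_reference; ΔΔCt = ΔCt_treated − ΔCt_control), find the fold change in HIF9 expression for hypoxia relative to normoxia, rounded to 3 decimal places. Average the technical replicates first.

0.057

Mean Ct: HIF9 normoxia 23.610; HIF9 hypoxia 28.440; GAPDH normoxia 16.725; GAPDH hypoxia 17.425
ΔCt(normoxia) = 23.610 − 16.725 = 6.885
ΔCt(hypoxia) = 28.440 − 17.425 = 11.015
ΔΔCt = 11.015 − 6.885 = 4.130
Fold change = 2^(−4.130) = 0.0571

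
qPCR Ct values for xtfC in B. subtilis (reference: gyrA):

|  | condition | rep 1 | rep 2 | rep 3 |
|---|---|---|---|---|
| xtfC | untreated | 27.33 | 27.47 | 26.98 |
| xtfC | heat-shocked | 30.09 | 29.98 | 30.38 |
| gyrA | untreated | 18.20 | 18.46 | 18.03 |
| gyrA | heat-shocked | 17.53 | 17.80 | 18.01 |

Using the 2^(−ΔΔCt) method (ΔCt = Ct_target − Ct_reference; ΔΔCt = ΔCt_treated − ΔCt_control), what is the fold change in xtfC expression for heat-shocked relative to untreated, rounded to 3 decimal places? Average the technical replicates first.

0.099

Mean Ct: xtfC untreated 27.260; xtfC heat-shocked 30.150; gyrA untreated 18.230; gyrA heat-shocked 17.780
ΔCt(untreated) = 27.260 − 18.230 = 9.030
ΔCt(heat-shocked) = 30.150 − 17.780 = 12.370
ΔΔCt = 12.370 − 9.030 = 3.340
Fold change = 2^(−3.340) = 0.0988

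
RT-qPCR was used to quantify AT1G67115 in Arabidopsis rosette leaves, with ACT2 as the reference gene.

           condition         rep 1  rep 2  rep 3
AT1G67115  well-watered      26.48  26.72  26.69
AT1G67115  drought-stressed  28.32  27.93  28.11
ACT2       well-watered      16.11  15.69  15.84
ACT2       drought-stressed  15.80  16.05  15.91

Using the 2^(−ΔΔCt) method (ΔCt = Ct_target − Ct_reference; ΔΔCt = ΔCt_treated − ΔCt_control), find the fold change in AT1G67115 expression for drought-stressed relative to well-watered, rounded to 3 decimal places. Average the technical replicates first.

0.366

Mean Ct: AT1G67115 well-watered 26.630; AT1G67115 drought-stressed 28.120; ACT2 well-watered 15.880; ACT2 drought-stressed 15.920
ΔCt(well-watered) = 26.630 − 15.880 = 10.750
ΔCt(drought-stressed) = 28.120 − 15.920 = 12.200
ΔΔCt = 12.200 − 10.750 = 1.450
Fold change = 2^(−1.450) = 0.3660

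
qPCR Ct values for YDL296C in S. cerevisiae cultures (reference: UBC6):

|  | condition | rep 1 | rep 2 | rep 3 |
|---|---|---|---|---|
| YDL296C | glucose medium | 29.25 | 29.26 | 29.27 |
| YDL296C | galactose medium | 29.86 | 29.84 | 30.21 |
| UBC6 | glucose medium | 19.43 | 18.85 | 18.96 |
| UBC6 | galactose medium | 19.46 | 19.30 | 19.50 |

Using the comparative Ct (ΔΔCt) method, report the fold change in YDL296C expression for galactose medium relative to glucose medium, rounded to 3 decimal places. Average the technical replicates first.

Mean Ct: YDL296C glucose medium 29.260; YDL296C galactose medium 29.970; UBC6 glucose medium 19.080; UBC6 galactose medium 19.420
ΔCt(glucose medium) = 29.260 − 19.080 = 10.180
ΔCt(galactose medium) = 29.970 − 19.420 = 10.550
ΔΔCt = 10.550 − 10.180 = 0.370
Fold change = 2^(−0.370) = 0.7738

0.774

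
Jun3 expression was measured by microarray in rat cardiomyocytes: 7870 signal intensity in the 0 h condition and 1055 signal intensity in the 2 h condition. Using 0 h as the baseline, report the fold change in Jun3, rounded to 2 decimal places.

Fold change = 1055 / 7870 = 0.134
Jun3 is downregulated.

0.13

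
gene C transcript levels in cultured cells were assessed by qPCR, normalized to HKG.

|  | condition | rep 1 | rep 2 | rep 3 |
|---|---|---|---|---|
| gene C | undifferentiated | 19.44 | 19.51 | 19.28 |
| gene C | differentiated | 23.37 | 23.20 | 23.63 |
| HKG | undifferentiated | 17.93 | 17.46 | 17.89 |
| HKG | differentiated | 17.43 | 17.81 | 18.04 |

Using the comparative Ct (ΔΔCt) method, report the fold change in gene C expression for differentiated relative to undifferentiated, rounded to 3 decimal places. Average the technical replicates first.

Mean Ct: gene C undifferentiated 19.410; gene C differentiated 23.400; HKG undifferentiated 17.760; HKG differentiated 17.760
ΔCt(undifferentiated) = 19.410 − 17.760 = 1.650
ΔCt(differentiated) = 23.400 − 17.760 = 5.640
ΔΔCt = 5.640 − 1.650 = 3.990
Fold change = 2^(−3.990) = 0.0629

0.063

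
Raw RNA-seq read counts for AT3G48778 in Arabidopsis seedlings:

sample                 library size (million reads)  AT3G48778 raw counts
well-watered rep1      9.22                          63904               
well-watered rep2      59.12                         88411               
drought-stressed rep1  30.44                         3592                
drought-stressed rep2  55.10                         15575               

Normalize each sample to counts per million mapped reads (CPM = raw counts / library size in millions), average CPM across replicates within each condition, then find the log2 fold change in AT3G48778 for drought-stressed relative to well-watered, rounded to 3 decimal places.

CPM(well-watered rep1) = 63904 / 9.22 = 6931.0195
CPM(well-watered rep2) = 88411 / 59.12 = 1495.4499
CPM(drought-stressed rep1) = 3592 / 30.44 = 118.0026
CPM(drought-stressed rep2) = 15575 / 55.10 = 282.6679
mean CPM(well-watered) = 4213.2347; mean CPM(drought-stressed) = 200.3353
Fold change = 200.3353 / 4213.2347 = 0.04755
log2(0.04755) = -4.3944

-4.394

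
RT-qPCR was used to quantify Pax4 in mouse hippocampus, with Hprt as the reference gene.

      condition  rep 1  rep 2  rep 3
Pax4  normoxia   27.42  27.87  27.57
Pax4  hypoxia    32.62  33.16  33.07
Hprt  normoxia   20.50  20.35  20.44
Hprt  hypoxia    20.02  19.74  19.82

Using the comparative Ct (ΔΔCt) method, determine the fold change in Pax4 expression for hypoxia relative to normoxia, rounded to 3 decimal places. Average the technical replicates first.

0.017

Mean Ct: Pax4 normoxia 27.620; Pax4 hypoxia 32.950; Hprt normoxia 20.430; Hprt hypoxia 19.860
ΔCt(normoxia) = 27.620 − 20.430 = 7.190
ΔCt(hypoxia) = 32.950 − 19.860 = 13.090
ΔΔCt = 13.090 − 7.190 = 5.900
Fold change = 2^(−5.900) = 0.0167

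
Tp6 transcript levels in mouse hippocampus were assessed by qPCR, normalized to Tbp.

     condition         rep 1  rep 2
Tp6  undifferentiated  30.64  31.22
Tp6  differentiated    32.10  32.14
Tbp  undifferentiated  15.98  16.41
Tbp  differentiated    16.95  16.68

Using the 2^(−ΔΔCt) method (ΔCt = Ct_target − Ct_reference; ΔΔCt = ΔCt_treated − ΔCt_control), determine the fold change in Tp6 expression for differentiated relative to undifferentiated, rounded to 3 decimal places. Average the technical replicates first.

0.674

Mean Ct: Tp6 undifferentiated 30.930; Tp6 differentiated 32.120; Tbp undifferentiated 16.195; Tbp differentiated 16.815
ΔCt(undifferentiated) = 30.930 − 16.195 = 14.735
ΔCt(differentiated) = 32.120 − 16.815 = 15.305
ΔΔCt = 15.305 − 14.735 = 0.570
Fold change = 2^(−0.570) = 0.6736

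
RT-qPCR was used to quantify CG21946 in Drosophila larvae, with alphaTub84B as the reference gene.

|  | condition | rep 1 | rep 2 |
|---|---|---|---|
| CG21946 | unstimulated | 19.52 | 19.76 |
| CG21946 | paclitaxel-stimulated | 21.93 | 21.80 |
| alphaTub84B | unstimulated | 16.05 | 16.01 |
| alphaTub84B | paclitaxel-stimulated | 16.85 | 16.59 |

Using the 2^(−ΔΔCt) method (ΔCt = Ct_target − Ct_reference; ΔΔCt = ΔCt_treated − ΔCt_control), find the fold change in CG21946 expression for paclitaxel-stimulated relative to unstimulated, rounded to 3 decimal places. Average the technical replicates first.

Mean Ct: CG21946 unstimulated 19.640; CG21946 paclitaxel-stimulated 21.865; alphaTub84B unstimulated 16.030; alphaTub84B paclitaxel-stimulated 16.720
ΔCt(unstimulated) = 19.640 − 16.030 = 3.610
ΔCt(paclitaxel-stimulated) = 21.865 − 16.720 = 5.145
ΔΔCt = 5.145 − 3.610 = 1.535
Fold change = 2^(−1.535) = 0.3451

0.345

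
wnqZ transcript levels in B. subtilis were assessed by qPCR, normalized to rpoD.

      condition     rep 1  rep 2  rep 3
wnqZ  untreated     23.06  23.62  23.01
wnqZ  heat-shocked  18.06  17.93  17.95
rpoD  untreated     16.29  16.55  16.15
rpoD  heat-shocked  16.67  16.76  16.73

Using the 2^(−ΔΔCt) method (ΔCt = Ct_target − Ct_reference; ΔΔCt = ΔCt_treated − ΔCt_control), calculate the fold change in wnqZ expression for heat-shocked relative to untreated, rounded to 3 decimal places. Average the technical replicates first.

49.867

Mean Ct: wnqZ untreated 23.230; wnqZ heat-shocked 17.980; rpoD untreated 16.330; rpoD heat-shocked 16.720
ΔCt(untreated) = 23.230 − 16.330 = 6.900
ΔCt(heat-shocked) = 17.980 − 16.720 = 1.260
ΔΔCt = 1.260 − 6.900 = -5.640
Fold change = 2^(−(-5.640)) = 2^5.640 = 49.8665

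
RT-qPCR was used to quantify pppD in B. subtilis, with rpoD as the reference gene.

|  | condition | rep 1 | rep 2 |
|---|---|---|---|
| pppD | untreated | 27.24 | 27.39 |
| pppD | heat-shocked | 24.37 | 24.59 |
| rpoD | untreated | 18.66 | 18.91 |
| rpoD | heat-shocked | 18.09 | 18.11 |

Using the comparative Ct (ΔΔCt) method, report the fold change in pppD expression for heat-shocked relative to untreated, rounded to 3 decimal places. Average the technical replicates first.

Mean Ct: pppD untreated 27.315; pppD heat-shocked 24.480; rpoD untreated 18.785; rpoD heat-shocked 18.100
ΔCt(untreated) = 27.315 − 18.785 = 8.530
ΔCt(heat-shocked) = 24.480 − 18.100 = 6.380
ΔΔCt = 6.380 − 8.530 = -2.150
Fold change = 2^(−(-2.150)) = 2^2.150 = 4.4383

4.438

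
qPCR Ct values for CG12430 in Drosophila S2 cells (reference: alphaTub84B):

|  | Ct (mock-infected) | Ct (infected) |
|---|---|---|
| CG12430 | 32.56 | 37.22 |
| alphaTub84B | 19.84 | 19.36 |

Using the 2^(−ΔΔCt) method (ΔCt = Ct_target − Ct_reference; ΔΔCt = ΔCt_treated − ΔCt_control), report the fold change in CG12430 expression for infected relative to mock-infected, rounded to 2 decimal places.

0.03

ΔCt(mock-infected) = 32.560 − 19.840 = 12.720
ΔCt(infected) = 37.220 − 19.360 = 17.860
ΔΔCt = 17.860 − 12.720 = 5.140
Fold change = 2^(−5.140) = 0.028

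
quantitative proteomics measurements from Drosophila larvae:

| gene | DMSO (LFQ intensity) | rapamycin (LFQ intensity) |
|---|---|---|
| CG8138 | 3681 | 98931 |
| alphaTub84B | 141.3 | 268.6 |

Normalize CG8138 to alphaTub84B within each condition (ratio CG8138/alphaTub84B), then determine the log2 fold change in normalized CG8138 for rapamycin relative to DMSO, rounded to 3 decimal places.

3.822

CG8138/alphaTub84B (DMSO) = 3681 / 141.3 = 26.051
CG8138/alphaTub84B (rapamycin) = 98931 / 268.6 = 368.32
Fold change = 368.32 / 26.051 = 14.1385
log2(14.1385) = 3.8216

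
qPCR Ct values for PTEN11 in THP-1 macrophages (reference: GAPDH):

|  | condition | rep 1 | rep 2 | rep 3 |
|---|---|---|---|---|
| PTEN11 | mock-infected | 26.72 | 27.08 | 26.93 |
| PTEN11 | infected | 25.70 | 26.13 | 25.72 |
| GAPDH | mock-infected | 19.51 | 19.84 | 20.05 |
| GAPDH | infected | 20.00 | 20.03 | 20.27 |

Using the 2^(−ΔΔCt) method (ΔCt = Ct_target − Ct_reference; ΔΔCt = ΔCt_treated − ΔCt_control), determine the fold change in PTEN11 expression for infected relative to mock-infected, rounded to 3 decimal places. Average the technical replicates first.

2.567

Mean Ct: PTEN11 mock-infected 26.910; PTEN11 infected 25.850; GAPDH mock-infected 19.800; GAPDH infected 20.100
ΔCt(mock-infected) = 26.910 − 19.800 = 7.110
ΔCt(infected) = 25.850 − 20.100 = 5.750
ΔΔCt = 5.750 − 7.110 = -1.360
Fold change = 2^(−(-1.360)) = 2^1.360 = 2.5669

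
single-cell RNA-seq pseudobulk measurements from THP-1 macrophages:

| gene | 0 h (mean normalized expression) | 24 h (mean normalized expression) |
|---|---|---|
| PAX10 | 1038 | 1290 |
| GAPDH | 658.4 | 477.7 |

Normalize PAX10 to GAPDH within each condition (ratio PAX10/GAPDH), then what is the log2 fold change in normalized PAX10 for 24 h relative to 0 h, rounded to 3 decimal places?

0.776

PAX10/GAPDH (0 h) = 1038 / 658.4 = 1.5765
PAX10/GAPDH (24 h) = 1290 / 477.7 = 2.7004
Fold change = 2.7004 / 1.5765 = 1.7129
log2(1.7129) = 0.7764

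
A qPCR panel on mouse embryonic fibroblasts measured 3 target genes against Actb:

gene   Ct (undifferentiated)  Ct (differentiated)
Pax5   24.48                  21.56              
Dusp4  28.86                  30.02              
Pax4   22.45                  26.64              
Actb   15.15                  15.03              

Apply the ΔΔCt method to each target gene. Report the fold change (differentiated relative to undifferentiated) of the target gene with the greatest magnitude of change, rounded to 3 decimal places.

Pax5: ΔΔCt = (21.56−15.03) − (24.48−15.15) = 6.53 − 9.33 = -2.80; fold change = 2^2.80 = 6.964
Dusp4: ΔΔCt = (30.02−15.03) − (28.86−15.15) = 14.99 − 13.71 = 1.28; fold change = 2^-1.28 = 0.412
Pax4: ΔΔCt = (26.64−15.03) − (22.45−15.15) = 11.61 − 7.30 = 4.31; fold change = 2^-4.31 = 0.050
Pax4 has the largest |ΔΔCt| = 4.31.

0.050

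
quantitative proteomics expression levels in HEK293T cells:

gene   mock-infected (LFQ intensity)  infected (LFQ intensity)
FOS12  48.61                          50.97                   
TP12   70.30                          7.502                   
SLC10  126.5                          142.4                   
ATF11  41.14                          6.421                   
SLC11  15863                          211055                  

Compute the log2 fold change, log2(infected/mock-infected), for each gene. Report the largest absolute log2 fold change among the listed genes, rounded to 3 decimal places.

log2(50.97/48.61) = 0.068  (FOS12)
log2(7.502/70.30) = -3.228  (TP12)
log2(142.4/126.5) = 0.171  (SLC10)
log2(6.421/41.14) = -2.680  (ATF11)
log2(211055/15863) = 3.734  (SLC11)
The largest magnitude belongs to SLC11.

3.734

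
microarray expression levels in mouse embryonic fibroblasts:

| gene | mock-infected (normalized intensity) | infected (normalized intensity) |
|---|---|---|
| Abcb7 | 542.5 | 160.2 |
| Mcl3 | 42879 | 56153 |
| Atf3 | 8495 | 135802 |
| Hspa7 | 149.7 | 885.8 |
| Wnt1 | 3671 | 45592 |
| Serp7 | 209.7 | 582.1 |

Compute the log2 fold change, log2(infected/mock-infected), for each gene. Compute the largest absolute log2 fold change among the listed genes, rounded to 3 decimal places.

3.999

log2(160.2/542.5) = -1.760  (Abcb7)
log2(56153/42879) = 0.389  (Mcl3)
log2(135802/8495) = 3.999  (Atf3)
log2(885.8/149.7) = 2.565  (Hspa7)
log2(45592/3671) = 3.635  (Wnt1)
log2(582.1/209.7) = 1.473  (Serp7)
The largest magnitude belongs to Atf3.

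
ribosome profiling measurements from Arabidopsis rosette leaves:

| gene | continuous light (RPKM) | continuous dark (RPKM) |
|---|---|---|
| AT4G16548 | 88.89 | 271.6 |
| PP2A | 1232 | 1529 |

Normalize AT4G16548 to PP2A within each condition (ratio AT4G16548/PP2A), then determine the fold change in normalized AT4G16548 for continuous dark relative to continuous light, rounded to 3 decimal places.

2.462

AT4G16548/PP2A (continuous light) = 88.89 / 1232 = 0.072151
AT4G16548/PP2A (continuous dark) = 271.6 / 1529 = 0.17763
Fold change = 0.17763 / 0.072151 = 2.4620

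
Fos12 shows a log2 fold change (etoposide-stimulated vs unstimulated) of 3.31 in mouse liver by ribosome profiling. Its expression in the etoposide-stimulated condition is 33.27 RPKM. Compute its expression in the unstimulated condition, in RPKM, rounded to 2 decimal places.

3.35

Fold change = 2^(3.31) = 9.9177
unstimulated expression = 33.27 / 9.9177 = 3.35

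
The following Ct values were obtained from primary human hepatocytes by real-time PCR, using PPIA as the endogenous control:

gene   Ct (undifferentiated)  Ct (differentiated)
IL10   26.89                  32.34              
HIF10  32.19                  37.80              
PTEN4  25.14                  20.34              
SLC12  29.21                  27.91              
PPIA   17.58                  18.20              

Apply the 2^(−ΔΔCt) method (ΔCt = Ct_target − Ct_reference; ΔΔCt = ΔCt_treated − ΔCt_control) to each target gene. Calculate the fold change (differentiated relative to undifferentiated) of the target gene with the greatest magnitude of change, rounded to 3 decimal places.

IL10: ΔΔCt = (32.34−18.20) − (26.89−17.58) = 14.14 − 9.31 = 4.83; fold change = 2^-4.83 = 0.035
HIF10: ΔΔCt = (37.80−18.20) − (32.19−17.58) = 19.60 − 14.61 = 4.99; fold change = 2^-4.99 = 0.031
PTEN4: ΔΔCt = (20.34−18.20) − (25.14−17.58) = 2.14 − 7.56 = -5.42; fold change = 2^5.42 = 42.814
SLC12: ΔΔCt = (27.91−18.20) − (29.21−17.58) = 9.71 − 11.63 = -1.92; fold change = 2^1.92 = 3.784
PTEN4 has the largest |ΔΔCt| = 5.42.

42.814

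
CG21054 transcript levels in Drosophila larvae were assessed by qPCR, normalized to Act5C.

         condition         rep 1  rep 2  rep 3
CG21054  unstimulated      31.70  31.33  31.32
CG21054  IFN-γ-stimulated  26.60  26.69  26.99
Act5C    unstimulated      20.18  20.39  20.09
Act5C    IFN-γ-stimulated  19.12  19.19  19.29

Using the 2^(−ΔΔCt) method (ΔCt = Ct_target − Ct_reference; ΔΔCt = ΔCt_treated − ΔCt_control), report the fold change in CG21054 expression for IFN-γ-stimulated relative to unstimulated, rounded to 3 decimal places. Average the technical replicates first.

12.729

Mean Ct: CG21054 unstimulated 31.450; CG21054 IFN-γ-stimulated 26.760; Act5C unstimulated 20.220; Act5C IFN-γ-stimulated 19.200
ΔCt(unstimulated) = 31.450 − 20.220 = 11.230
ΔCt(IFN-γ-stimulated) = 26.760 − 19.200 = 7.560
ΔΔCt = 7.560 − 11.230 = -3.670
Fold change = 2^(−(-3.670)) = 2^3.670 = 12.7286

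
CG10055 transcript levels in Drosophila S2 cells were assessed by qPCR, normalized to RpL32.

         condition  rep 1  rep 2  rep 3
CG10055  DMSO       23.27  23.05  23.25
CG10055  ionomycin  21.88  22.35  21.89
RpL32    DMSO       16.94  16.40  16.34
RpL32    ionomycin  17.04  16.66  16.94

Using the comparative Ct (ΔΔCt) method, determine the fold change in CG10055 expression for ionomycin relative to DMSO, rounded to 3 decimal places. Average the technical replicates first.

Mean Ct: CG10055 DMSO 23.190; CG10055 ionomycin 22.040; RpL32 DMSO 16.560; RpL32 ionomycin 16.880
ΔCt(DMSO) = 23.190 − 16.560 = 6.630
ΔCt(ionomycin) = 22.040 − 16.880 = 5.160
ΔΔCt = 5.160 − 6.630 = -1.470
Fold change = 2^(−(-1.470)) = 2^1.470 = 2.7702

2.770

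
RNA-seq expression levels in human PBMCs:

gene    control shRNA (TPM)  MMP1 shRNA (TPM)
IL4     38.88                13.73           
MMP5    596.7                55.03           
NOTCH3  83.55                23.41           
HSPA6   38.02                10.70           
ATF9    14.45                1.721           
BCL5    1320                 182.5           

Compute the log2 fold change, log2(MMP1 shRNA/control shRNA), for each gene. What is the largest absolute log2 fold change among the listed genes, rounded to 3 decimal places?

3.439

log2(13.73/38.88) = -1.502  (IL4)
log2(55.03/596.7) = -3.439  (MMP5)
log2(23.41/83.55) = -1.836  (NOTCH3)
log2(10.70/38.02) = -1.829  (HSPA6)
log2(1.721/14.45) = -3.070  (ATF9)
log2(182.5/1320) = -2.855  (BCL5)
The largest magnitude belongs to MMP5.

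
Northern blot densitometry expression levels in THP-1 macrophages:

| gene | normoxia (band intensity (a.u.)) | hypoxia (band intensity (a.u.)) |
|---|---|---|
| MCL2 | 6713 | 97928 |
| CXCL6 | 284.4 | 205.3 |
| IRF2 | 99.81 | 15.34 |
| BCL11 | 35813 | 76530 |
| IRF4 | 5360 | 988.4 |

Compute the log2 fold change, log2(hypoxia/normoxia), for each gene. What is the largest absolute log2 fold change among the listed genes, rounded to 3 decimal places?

3.867

log2(97928/6713) = 3.867  (MCL2)
log2(205.3/284.4) = -0.470  (CXCL6)
log2(15.34/99.81) = -2.702  (IRF2)
log2(76530/35813) = 1.096  (BCL11)
log2(988.4/5360) = -2.439  (IRF4)
The largest magnitude belongs to MCL2.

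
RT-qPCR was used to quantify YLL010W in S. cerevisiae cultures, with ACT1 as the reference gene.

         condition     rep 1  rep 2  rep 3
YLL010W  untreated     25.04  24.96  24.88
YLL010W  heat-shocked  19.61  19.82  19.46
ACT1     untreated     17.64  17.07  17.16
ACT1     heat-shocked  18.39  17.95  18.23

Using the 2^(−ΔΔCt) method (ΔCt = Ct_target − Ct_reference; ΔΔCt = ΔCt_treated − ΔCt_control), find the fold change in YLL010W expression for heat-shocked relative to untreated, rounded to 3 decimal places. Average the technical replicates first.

Mean Ct: YLL010W untreated 24.960; YLL010W heat-shocked 19.630; ACT1 untreated 17.290; ACT1 heat-shocked 18.190
ΔCt(untreated) = 24.960 − 17.290 = 7.670
ΔCt(heat-shocked) = 19.630 − 18.190 = 1.440
ΔΔCt = 1.440 − 7.670 = -6.230
Fold change = 2^(−(-6.230)) = 2^6.230 = 75.0614

75.061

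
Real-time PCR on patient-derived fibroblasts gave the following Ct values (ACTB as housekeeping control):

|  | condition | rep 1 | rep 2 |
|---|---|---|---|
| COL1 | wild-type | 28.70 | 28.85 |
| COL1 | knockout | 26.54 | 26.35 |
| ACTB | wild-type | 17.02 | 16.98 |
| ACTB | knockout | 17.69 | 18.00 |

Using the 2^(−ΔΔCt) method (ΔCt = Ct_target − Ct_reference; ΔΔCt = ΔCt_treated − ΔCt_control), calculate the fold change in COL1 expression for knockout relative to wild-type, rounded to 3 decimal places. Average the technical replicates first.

9.032

Mean Ct: COL1 wild-type 28.775; COL1 knockout 26.445; ACTB wild-type 17.000; ACTB knockout 17.845
ΔCt(wild-type) = 28.775 − 17.000 = 11.775
ΔCt(knockout) = 26.445 − 17.845 = 8.600
ΔΔCt = 8.600 − 11.775 = -3.175
Fold change = 2^(−(-3.175)) = 2^3.175 = 9.0317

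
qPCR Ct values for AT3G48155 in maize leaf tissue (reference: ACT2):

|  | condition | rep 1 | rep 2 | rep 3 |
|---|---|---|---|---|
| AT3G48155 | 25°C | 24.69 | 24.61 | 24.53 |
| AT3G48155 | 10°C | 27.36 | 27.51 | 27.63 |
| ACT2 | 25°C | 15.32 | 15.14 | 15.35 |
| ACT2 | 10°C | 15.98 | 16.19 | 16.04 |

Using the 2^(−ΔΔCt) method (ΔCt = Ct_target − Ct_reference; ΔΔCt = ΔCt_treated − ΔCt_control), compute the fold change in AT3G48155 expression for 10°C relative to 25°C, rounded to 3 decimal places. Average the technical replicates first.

0.235

Mean Ct: AT3G48155 25°C 24.610; AT3G48155 10°C 27.500; ACT2 25°C 15.270; ACT2 10°C 16.070
ΔCt(25°C) = 24.610 − 15.270 = 9.340
ΔCt(10°C) = 27.500 − 16.070 = 11.430
ΔΔCt = 11.430 − 9.340 = 2.090
Fold change = 2^(−2.090) = 0.2349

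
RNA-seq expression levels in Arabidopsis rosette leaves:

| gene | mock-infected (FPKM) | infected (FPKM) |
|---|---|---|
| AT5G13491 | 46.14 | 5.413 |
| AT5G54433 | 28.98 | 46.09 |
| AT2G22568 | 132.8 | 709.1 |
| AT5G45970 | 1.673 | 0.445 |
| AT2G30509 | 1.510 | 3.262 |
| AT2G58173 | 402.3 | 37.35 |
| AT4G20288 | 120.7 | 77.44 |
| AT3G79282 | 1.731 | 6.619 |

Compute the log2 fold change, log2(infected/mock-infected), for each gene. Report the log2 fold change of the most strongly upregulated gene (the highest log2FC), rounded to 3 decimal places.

log2(5.413/46.14) = -3.092  (AT5G13491)
log2(46.09/28.98) = 0.669  (AT5G54433)
log2(709.1/132.8) = 2.417  (AT2G22568)
log2(0.445/1.673) = -1.911  (AT5G45970)
log2(3.262/1.510) = 1.111  (AT2G30509)
log2(37.35/402.3) = -3.429  (AT2G58173)
log2(77.44/120.7) = -0.640  (AT4G20288)
log2(6.619/1.731) = 1.935  (AT3G79282)
AT2G22568 is most strongly upregulated.

2.417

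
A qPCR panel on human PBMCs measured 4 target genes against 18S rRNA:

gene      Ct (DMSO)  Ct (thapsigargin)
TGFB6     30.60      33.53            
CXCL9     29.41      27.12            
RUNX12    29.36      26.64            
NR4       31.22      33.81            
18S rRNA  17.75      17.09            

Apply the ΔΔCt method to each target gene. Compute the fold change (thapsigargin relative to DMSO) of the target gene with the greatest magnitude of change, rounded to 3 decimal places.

TGFB6: ΔΔCt = (33.53−17.09) − (30.60−17.75) = 16.44 − 12.85 = 3.59; fold change = 2^-3.59 = 0.083
CXCL9: ΔΔCt = (27.12−17.09) − (29.41−17.75) = 10.03 − 11.66 = -1.63; fold change = 2^1.63 = 3.095
RUNX12: ΔΔCt = (26.64−17.09) − (29.36−17.75) = 9.55 − 11.61 = -2.06; fold change = 2^2.06 = 4.170
NR4: ΔΔCt = (33.81−17.09) − (31.22−17.75) = 16.72 − 13.47 = 3.25; fold change = 2^-3.25 = 0.105
TGFB6 has the largest |ΔΔCt| = 3.59.

0.083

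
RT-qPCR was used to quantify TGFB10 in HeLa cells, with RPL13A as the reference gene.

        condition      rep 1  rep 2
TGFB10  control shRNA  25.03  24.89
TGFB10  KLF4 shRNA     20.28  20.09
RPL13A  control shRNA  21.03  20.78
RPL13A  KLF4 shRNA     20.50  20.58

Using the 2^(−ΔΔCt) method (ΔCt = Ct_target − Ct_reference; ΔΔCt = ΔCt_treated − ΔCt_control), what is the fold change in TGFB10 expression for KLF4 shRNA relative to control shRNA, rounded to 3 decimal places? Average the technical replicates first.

21.259

Mean Ct: TGFB10 control shRNA 24.960; TGFB10 KLF4 shRNA 20.185; RPL13A control shRNA 20.905; RPL13A KLF4 shRNA 20.540
ΔCt(control shRNA) = 24.960 − 20.905 = 4.055
ΔCt(KLF4 shRNA) = 20.185 − 20.540 = -0.355
ΔΔCt = -0.355 − 4.055 = -4.410
Fold change = 2^(−(-4.410)) = 2^4.410 = 21.2590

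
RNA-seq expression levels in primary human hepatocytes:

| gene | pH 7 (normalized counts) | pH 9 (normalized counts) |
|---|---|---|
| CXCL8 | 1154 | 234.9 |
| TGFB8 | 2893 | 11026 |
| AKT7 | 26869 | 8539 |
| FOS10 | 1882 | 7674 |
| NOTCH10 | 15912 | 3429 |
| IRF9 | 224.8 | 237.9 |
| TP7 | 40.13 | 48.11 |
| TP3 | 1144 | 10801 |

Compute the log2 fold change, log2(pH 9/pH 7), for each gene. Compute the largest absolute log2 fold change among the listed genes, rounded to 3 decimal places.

3.239

log2(234.9/1154) = -2.297  (CXCL8)
log2(11026/2893) = 1.930  (TGFB8)
log2(8539/26869) = -1.654  (AKT7)
log2(7674/1882) = 2.028  (FOS10)
log2(3429/15912) = -2.214  (NOTCH10)
log2(237.9/224.8) = 0.082  (IRF9)
log2(48.11/40.13) = 0.262  (TP7)
log2(10801/1144) = 3.239  (TP3)
The largest magnitude belongs to TP3.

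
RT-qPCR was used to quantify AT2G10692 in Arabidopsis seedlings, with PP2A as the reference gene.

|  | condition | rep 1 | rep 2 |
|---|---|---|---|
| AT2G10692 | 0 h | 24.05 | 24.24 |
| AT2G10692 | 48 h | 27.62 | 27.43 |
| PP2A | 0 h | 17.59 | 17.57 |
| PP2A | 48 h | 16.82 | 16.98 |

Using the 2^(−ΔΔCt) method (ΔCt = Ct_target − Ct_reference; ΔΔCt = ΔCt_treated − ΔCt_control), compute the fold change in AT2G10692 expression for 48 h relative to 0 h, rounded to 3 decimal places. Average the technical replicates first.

0.060

Mean Ct: AT2G10692 0 h 24.145; AT2G10692 48 h 27.525; PP2A 0 h 17.580; PP2A 48 h 16.900
ΔCt(0 h) = 24.145 − 17.580 = 6.565
ΔCt(48 h) = 27.525 − 16.900 = 10.625
ΔΔCt = 10.625 − 6.565 = 4.060
Fold change = 2^(−4.060) = 0.0600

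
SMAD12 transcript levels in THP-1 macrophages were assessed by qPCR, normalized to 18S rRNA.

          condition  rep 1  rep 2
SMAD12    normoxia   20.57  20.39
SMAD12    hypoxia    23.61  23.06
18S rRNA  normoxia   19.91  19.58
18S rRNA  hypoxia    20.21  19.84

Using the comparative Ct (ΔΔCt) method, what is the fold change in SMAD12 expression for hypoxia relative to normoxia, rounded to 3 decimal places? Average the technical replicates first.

0.168

Mean Ct: SMAD12 normoxia 20.480; SMAD12 hypoxia 23.335; 18S rRNA normoxia 19.745; 18S rRNA hypoxia 20.025
ΔCt(normoxia) = 20.480 − 19.745 = 0.735
ΔCt(hypoxia) = 23.335 − 20.025 = 3.310
ΔΔCt = 3.310 − 0.735 = 2.575
Fold change = 2^(−2.575) = 0.1678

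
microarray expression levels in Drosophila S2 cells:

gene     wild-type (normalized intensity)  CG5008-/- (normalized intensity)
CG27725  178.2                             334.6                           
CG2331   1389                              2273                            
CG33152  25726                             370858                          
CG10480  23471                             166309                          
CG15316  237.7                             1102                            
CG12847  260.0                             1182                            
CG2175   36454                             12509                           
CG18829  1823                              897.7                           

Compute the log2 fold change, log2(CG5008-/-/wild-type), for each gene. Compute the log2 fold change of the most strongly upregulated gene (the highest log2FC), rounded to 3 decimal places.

3.850

log2(334.6/178.2) = 0.909  (CG27725)
log2(2273/1389) = 0.711  (CG2331)
log2(370858/25726) = 3.850  (CG33152)
log2(166309/23471) = 2.825  (CG10480)
log2(1102/237.7) = 2.213  (CG15316)
log2(1182/260.0) = 2.185  (CG12847)
log2(12509/36454) = -1.543  (CG2175)
log2(897.7/1823) = -1.022  (CG18829)
CG33152 is most strongly upregulated.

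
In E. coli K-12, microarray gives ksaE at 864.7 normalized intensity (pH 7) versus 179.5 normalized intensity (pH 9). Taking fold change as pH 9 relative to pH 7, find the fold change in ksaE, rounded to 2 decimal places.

0.21

Fold change = 179.5 / 864.7 = 0.208
ksaE is downregulated.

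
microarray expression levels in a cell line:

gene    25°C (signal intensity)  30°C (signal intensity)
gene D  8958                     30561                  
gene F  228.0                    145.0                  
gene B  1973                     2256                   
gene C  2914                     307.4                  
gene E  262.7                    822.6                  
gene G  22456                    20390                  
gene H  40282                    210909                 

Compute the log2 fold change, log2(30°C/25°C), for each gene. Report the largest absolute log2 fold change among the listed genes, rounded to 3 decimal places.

log2(30561/8958) = 1.770  (gene D)
log2(145.0/228.0) = -0.653  (gene F)
log2(2256/1973) = 0.193  (gene B)
log2(307.4/2914) = -3.245  (gene C)
log2(822.6/262.7) = 1.647  (gene E)
log2(20390/22456) = -0.139  (gene G)
log2(210909/40282) = 2.388  (gene H)
The largest magnitude belongs to gene C.

3.245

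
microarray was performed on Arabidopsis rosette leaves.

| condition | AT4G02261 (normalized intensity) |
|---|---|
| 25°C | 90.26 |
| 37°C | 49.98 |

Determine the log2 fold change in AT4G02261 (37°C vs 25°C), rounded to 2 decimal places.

Fold change = 49.98 / 90.26 = 0.5537
log2(0.5537) = -0.853

-0.85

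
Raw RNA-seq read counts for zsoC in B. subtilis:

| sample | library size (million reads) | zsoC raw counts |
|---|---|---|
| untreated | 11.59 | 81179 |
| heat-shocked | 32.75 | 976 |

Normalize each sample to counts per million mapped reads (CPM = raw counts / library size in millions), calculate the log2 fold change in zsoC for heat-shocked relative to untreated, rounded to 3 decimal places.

CPM(untreated) = 81179 / 11.59 = 7004.2278
CPM(heat-shocked) = 976 / 32.75 = 29.8015
Fold change = 29.8015 / 7004.2278 = 0.00425
log2(0.00425) = -7.8767

-7.877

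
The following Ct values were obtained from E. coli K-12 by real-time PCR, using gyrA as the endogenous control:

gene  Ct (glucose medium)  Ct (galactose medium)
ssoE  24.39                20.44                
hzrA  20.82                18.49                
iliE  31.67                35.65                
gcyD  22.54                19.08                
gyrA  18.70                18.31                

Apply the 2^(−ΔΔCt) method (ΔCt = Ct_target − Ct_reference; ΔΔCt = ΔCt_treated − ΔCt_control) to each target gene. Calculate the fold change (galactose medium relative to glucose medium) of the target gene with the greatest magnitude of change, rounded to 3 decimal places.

0.048

ssoE: ΔΔCt = (20.44−18.31) − (24.39−18.70) = 2.13 − 5.69 = -3.56; fold change = 2^3.56 = 11.794
hzrA: ΔΔCt = (18.49−18.31) − (20.82−18.70) = 0.18 − 2.12 = -1.94; fold change = 2^1.94 = 3.837
iliE: ΔΔCt = (35.65−18.31) − (31.67−18.70) = 17.34 − 12.97 = 4.37; fold change = 2^-4.37 = 0.048
gcyD: ΔΔCt = (19.08−18.31) − (22.54−18.70) = 0.77 − 3.84 = -3.07; fold change = 2^3.07 = 8.398
iliE has the largest |ΔΔCt| = 4.37.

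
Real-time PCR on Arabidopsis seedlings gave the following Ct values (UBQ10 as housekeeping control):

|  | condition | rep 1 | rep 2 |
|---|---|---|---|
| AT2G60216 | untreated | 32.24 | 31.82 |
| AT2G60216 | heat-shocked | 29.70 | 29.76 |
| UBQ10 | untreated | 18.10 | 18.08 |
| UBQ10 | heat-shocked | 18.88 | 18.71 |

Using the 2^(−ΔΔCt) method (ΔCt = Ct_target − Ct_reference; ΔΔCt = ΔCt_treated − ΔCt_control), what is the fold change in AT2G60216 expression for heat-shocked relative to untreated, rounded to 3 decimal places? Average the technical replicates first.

8.028

Mean Ct: AT2G60216 untreated 32.030; AT2G60216 heat-shocked 29.730; UBQ10 untreated 18.090; UBQ10 heat-shocked 18.795
ΔCt(untreated) = 32.030 − 18.090 = 13.940
ΔCt(heat-shocked) = 29.730 − 18.795 = 10.935
ΔΔCt = 10.935 − 13.940 = -3.005
Fold change = 2^(−(-3.005)) = 2^3.005 = 8.0278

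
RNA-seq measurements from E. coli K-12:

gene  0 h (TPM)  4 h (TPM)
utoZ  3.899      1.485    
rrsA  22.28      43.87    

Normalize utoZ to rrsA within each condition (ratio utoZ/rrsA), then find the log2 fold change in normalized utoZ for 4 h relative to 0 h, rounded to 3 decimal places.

-2.370

utoZ/rrsA (0 h) = 3.899 / 22.28 = 0.175
utoZ/rrsA (4 h) = 1.485 / 43.87 = 0.03385
Fold change = 0.03385 / 0.175 = 0.1934
log2(0.1934) = -2.3701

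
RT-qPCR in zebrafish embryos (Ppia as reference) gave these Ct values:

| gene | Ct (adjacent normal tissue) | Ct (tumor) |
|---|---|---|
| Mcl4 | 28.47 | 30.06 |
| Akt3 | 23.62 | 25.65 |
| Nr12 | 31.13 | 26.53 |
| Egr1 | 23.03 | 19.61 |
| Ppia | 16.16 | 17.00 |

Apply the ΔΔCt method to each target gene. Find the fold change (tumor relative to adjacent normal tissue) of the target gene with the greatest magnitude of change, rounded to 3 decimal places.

43.411

Mcl4: ΔΔCt = (30.06−17.00) − (28.47−16.16) = 13.06 − 12.31 = 0.75; fold change = 2^-0.75 = 0.595
Akt3: ΔΔCt = (25.65−17.00) − (23.62−16.16) = 8.65 − 7.46 = 1.19; fold change = 2^-1.19 = 0.438
Nr12: ΔΔCt = (26.53−17.00) − (31.13−16.16) = 9.53 − 14.97 = -5.44; fold change = 2^5.44 = 43.411
Egr1: ΔΔCt = (19.61−17.00) − (23.03−16.16) = 2.61 − 6.87 = -4.26; fold change = 2^4.26 = 19.160
Nr12 has the largest |ΔΔCt| = 5.44.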